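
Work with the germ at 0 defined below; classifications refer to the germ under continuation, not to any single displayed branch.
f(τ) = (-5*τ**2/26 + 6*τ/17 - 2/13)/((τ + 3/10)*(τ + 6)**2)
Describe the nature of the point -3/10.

The denominator factor τ + 3/10 vanishes at -3/10 and appears to the power 1; the numerator there equals -2449/8840, nonzero, and no other factor vanishes.
Hence a pole whose order is the multiplicity, 1.

The point is a pole of order 1.


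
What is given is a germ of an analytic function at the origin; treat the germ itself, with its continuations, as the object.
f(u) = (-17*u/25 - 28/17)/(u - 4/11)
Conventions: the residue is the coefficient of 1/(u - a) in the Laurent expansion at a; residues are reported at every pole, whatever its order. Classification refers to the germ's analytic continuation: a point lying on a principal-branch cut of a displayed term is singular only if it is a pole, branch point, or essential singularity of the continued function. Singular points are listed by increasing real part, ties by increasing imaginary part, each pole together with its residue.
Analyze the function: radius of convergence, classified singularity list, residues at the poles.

Radius of convergence at 0: 4/11.
At 4/11: a pole of order 1; residue -8856/4675.

Denominator factor (u - 4/11): pole of order 1 at 4/11, modulus 4/11.
The radius of convergence is the smallest modulus among the singular points: 4/11.
At the order-1 pole 4/11 set g(u) = (u - (4/11))*f(u) = -17*u/25 - 28/17.
Simple pole: residue = g(a) at a = 4/11, which is -8856/4675.


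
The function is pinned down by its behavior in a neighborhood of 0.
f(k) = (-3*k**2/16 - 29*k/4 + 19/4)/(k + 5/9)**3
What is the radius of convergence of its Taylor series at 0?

The radius of convergence is 5/9.

Denominator factor (k + 5/9)^3: pole of order 3 at -5/9, modulus 5/9.
The radius of convergence is the smallest modulus among the singular points: 5/9.


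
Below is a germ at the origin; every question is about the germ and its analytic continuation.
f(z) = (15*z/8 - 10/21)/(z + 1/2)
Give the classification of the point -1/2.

The point is a pole of order 1.

The denominator factor z + 1/2 vanishes at -1/2 and appears to the power 1; the numerator there equals -475/336, nonzero, and no other factor vanishes.
Hence a pole whose order is the multiplicity, 1.


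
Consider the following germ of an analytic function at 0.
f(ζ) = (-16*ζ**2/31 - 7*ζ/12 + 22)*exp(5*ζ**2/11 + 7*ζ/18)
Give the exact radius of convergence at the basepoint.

The radius of convergence is infinite.

The factor exp(5*ζ**2/11 + 7*ζ/18) is entire and contributes no finite singular point.
The polynomial part has no poles.
No finite singular points: the Taylor series at 0 converges everywhere.


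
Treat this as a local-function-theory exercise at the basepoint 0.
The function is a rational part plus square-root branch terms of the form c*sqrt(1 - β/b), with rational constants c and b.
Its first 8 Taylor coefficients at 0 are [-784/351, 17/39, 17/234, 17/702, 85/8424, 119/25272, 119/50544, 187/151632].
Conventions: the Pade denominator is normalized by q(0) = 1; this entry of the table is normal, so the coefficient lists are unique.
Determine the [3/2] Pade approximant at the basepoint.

The Pade approximant has numerator coefficients [-784/351, 2027/1053, -851/2106, 17/1404]; denominator coefficients [1, -2/3, 1/12].

Taylor coefficients needed (read off): a_0 = -784/351, a_1 = 17/39, a_2 = 17/234, a_3 = 17/702, a_4 = 85/8424, a_5 = 119/25272.
Write the denominator as Q(β) = 1 + q1*β + q2*β^2. Requiring Q*f - P = O(β^6) with deg P <= 3 kills the coefficients of β^4..β^5 in Q*f:
  β^4: a_4 + q1*a_3 + q2*a_2 = 0, i.e. 85/8424 + (17/702)*q1 + (17/234)*q2 = 0.
  β^5: a_5 + q1*a_4 + q2*a_3 = 0, i.e. 119/25272 + (85/8424)*q1 + (17/702)*q2 = 0.
Solving this linear system: q1 = -2/3, q2 = 1/12.
The numerator is Q*f truncated at degree 3: P0 = a_0 = -784/351; P1 = a_1 + q1*a_0 = 2027/1053; P2 = a_2 + q1*a_1 + q2*a_0 = -851/2106; P3 = a_3 + q1*a_2 + q2*a_1 = 17/1404.


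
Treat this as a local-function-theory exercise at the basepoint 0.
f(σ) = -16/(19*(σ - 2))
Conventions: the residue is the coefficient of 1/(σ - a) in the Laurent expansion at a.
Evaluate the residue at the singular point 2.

The residue is -16/19.

At the order-1 pole 2 set g(σ) = (σ - (2))*f(σ) = -16/19.
Simple pole: residue = g(a) at a = 2, which is -16/19.


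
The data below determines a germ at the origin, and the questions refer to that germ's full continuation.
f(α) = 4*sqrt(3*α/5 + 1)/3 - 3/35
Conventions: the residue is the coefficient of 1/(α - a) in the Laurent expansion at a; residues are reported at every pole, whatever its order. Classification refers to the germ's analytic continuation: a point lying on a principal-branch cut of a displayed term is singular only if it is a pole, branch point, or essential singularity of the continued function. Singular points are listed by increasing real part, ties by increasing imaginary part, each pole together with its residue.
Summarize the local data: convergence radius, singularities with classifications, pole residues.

Branch term (4/3)*sqrt(1 - α/(-5/3)): its argument vanishes at α = -5/3, a square-root branch point, modulus 5/3.
The radius of convergence is the smallest modulus among the singular points: 5/3.

Radius of convergence at 0: 5/3.
At -5/3: an algebraic (square-root) branch point.


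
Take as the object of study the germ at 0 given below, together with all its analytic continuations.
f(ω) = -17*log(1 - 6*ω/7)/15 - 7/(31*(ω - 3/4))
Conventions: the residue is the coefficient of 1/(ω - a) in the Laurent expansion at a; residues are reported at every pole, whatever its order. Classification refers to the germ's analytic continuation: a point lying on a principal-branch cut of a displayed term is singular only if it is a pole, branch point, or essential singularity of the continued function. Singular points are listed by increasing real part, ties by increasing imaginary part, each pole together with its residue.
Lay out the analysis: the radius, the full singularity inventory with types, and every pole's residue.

Denominator factor (ω - 3/4): pole of order 1 at 3/4, modulus 3/4.
Branch term (-17/15)*log(1 - ω/(7/6)): its argument vanishes at ω = 7/6, a logarithmic branch point, modulus 7/6.
The radius of convergence is the smallest modulus among the singular points: 3/4.
The branch term is analytic at 3/4 and contributes nothing to the residue; only the rational part matters.
At the order-1 pole 3/4 set g(ω) = (ω - (3/4))*(rational part) = -7/31.
Simple pole: residue = g(a) at a = 3/4, which is -7/31.
List the singular points by increasing real part (a conjugate pair: the negative imaginary part first).

Radius of convergence at 0: 3/4.
At 3/4: a pole of order 1; residue -7/31.
At 7/6: a logarithmic branch point.


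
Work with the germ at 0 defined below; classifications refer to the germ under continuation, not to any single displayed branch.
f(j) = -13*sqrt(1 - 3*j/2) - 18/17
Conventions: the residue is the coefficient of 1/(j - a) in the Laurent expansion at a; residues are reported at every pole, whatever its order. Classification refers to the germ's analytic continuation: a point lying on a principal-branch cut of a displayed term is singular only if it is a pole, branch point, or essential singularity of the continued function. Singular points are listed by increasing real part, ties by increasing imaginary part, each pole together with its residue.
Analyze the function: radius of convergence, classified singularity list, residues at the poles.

Branch term (-13)*sqrt(1 - j/(2/3)): its argument vanishes at j = 2/3, a square-root branch point, modulus 2/3.
The radius of convergence is the smallest modulus among the singular points: 2/3.

Radius of convergence at 0: 2/3.
At 2/3: an algebraic (square-root) branch point.


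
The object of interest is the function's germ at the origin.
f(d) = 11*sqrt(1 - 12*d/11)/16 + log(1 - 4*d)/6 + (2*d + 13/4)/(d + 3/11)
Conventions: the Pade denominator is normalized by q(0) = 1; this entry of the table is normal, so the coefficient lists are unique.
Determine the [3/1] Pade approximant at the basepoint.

The Pade approximant has numerator coefficients [605/48, 5065829381/617812736, -105088977533/30581730432, -571442394467/37377670528]; denominator coefficients [1, 4610248667/1274238768].

Taylor coefficients needed (expand at 0): a_0 = 605/48, a_1 = -2693/72, a_2 = 313367/2376, a_3 = -4826662/9801, a_4 = 4610248667/2587464.
Write the denominator as Q(d) = 1 + q1*d. Requiring Q*f - P = O(d^5) with deg P <= 3 kills the coefficients of d^4..d^4 in Q*f:
  d^4: a_4 + q1*a_3 = 0, i.e. 4610248667/2587464 + (-4826662/9801)*q1 = 0.
Solving this linear system: q1 = 4610248667/1274238768.
The numerator is Q*f truncated at degree 3: P0 = a_0 = 605/48; P1 = a_1 + q1*a_0 = 5065829381/617812736; P2 = a_2 + q1*a_1 = -105088977533/30581730432; P3 = a_3 + q1*a_2 = -571442394467/37377670528.


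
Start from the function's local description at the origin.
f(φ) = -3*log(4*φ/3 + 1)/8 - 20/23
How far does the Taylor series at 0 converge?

The radius of convergence is 3/4.

Branch term (-3/8)*log(1 - φ/(-3/4)): its argument vanishes at φ = -3/4, a logarithmic branch point, modulus 3/4.
The radius of convergence is the smallest modulus among the singular points: 3/4.


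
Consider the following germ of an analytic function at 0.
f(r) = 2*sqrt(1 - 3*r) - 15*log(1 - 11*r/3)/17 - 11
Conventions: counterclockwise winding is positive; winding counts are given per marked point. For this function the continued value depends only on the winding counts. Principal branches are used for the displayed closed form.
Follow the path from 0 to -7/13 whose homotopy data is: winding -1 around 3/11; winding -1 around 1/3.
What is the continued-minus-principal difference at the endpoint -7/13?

Continued minus principal equals (-(4/13)*sqrt(442)) + ((30/17)*pi)*i.

The rational part is single-valued and drops out of the difference; each branch term changes only by its own monodromy.
(-15/17)*log(1 - r/(3/11)): each positive loop around 3/11 adds 2*pi*i to the log, so winding -1 contributes (-15/17)*(-1)*2*pi*i = (30/17)*pi*i.
(2)*sqrt(1 - r/(1/3)): winding -1 is odd, the square root flips sign, contributing -2*(2)*sqrt(1 - (-7/13)/(1/3)) = -2*(2)*sqrt(34/13) = -(4/13)*sqrt(442).
Summing the contributions at r = -7/13 gives (-(4/13)*sqrt(442)) + ((30/17)*pi)*i.


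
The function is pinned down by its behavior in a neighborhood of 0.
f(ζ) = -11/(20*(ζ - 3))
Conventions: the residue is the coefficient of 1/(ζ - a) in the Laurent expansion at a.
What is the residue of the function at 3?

The residue is -11/20.

At the order-1 pole 3 set g(ζ) = (ζ - (3))*f(ζ) = -11/20.
Simple pole: residue = g(a) at a = 3, which is -11/20.


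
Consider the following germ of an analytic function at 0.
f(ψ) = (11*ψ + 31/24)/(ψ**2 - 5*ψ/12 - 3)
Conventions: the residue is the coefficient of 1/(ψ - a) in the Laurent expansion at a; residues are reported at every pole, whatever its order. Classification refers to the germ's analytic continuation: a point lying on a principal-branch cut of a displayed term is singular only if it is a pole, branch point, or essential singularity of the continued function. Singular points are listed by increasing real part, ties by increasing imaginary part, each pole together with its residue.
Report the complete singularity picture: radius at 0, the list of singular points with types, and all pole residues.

Radius of convergence at 0: -5/24 + (1/24)*sqrt(1753).
At 5/24 - (1/24)*sqrt(1753): a pole of order 1; residue 11/2 - (43/1753)*sqrt(1753).
At 5/24 + (1/24)*sqrt(1753): a pole of order 1; residue 11/2 + (43/1753)*sqrt(1753).

Denominator factor (ψ**2 - 5*ψ/12 - 3): discriminant 1753/144, real irrational roots 5/24 + (1/24)*sqrt(1753) and 5/24 - (1/24)*sqrt(1753); poles of order 1, moduli 5/24 + (1/24)*sqrt(1753) and -5/24 + (1/24)*sqrt(1753).
The radius of convergence is the smallest modulus among the singular points: -5/24 + (1/24)*sqrt(1753).
The factor ψ**2 - 5*ψ/12 - 3 splits as (ψ - a)(ψ - a') with a = 5/24 - (1/24)*sqrt(1753), a' = 5/24 + (1/24)*sqrt(1753). At the order-1 pole a set g(ψ) = (ψ - a)*f(ψ) = [11*ψ + 31/24] / (ψ - a').
Simple pole: residue = g(a) at a = 5/24 - (1/24)*sqrt(1753), which is 11/2 - (43/1753)*sqrt(1753).
The factor ψ**2 - 5*ψ/12 - 3 splits as (ψ - a)(ψ - a') with a = 5/24 + (1/24)*sqrt(1753), a' = 5/24 - (1/24)*sqrt(1753). At the order-1 pole a set g(ψ) = (ψ - a)*f(ψ) = [11*ψ + 31/24] / (ψ - a').
Simple pole: residue = g(a) at a = 5/24 + (1/24)*sqrt(1753), which is 11/2 + (43/1753)*sqrt(1753).
List the singular points by increasing real part (a conjugate pair: the negative imaginary part first).


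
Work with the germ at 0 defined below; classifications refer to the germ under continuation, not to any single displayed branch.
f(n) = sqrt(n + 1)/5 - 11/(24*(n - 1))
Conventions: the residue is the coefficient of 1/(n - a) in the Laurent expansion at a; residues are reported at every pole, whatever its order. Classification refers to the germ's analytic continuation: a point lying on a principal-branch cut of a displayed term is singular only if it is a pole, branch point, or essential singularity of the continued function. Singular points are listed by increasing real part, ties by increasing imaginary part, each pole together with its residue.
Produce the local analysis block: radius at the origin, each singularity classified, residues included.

Denominator factor (n - 1): pole of order 1 at 1, modulus 1.
Branch term (1/5)*sqrt(1 - n/(-1)): its argument vanishes at n = -1, a square-root branch point, modulus 1.
The radius of convergence is the smallest modulus among the singular points: 1.
The branch term is analytic at 1 and contributes nothing to the residue; only the rational part matters.
At the order-1 pole 1 set g(n) = (n - (1))*(rational part) = -11/24.
Simple pole: residue = g(a) at a = 1, which is -11/24.
List the singular points by increasing real part (a conjugate pair: the negative imaginary part first).

Radius of convergence at 0: 1.
At -1: an algebraic (square-root) branch point.
At 1: a pole of order 1; residue -11/24.


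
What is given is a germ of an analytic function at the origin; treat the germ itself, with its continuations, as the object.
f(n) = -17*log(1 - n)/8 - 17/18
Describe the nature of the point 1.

The term (-17/8)*log(1 - n/(1)) has argument 1 - 1/(1) = 0 at 1: a logarithmic (infinitely-sheeted) branch point; the remaining terms are analytic or single-valued there.

The point is a logarithmic branch point.


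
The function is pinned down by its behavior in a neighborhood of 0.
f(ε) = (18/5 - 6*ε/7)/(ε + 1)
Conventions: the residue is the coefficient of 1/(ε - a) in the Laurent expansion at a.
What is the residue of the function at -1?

The residue is 156/35.

At the order-1 pole -1 set g(ε) = (ε - (-1))*f(ε) = 18/5 - 6*ε/7.
Simple pole: residue = g(a) at a = -1, which is 156/35.


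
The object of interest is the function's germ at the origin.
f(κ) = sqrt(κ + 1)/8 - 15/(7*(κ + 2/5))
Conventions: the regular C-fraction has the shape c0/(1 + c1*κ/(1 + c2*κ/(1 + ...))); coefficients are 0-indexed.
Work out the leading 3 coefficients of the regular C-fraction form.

Taylor coefficients (expand at 0): a_0 = -293/56, a_1 = 1507/112, a_2 = -15007/448.
c0 = a_0 = -293/56. Peel one level at a time: if S = 1 + c*κ/S' with S'(0) = 1, then c is the κ-coefficient of S and S' = c*κ/(S - 1).
S_1 = c0/f = 1 + (1507/586)*κ + (145047/686792)*κ^2 + ...; c1 = 1507/586.
S_2 = c1*κ/(S_1 - 1) = 1 + (-145047/1766204)*κ + ...; c2 = -145047/1766204.

The regular C-fraction coefficients are [-293/56, 1507/586, -145047/1766204].


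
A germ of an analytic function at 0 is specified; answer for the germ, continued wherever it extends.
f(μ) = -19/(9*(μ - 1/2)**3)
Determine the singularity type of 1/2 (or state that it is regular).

The denominator factor μ - 1/2 vanishes at 1/2 and appears to the power 3; the numerator there equals -19/9, nonzero, and no other factor vanishes.
Hence a pole whose order is the multiplicity, 3.

The point is a pole of order 3.


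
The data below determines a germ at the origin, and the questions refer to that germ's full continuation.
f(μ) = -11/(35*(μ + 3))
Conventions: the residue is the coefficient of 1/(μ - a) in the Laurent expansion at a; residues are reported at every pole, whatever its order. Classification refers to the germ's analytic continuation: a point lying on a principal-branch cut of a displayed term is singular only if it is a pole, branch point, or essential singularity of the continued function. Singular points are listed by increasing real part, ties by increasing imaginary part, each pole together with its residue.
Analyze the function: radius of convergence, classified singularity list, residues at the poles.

Radius of convergence at 0: 3.
At -3: a pole of order 1; residue -11/35.

Denominator factor (μ + 3): pole of order 1 at -3, modulus 3.
The radius of convergence is the smallest modulus among the singular points: 3.
At the order-1 pole -3 set g(μ) = (μ - (-3))*f(μ) = -11/35.
Simple pole: residue = g(a) at a = -3, which is -11/35.


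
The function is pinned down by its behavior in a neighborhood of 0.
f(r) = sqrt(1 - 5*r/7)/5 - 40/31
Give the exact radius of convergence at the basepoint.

The radius of convergence is 7/5.

Branch term (1/5)*sqrt(1 - r/(7/5)): its argument vanishes at r = 7/5, a square-root branch point, modulus 7/5.
The radius of convergence is the smallest modulus among the singular points: 7/5.


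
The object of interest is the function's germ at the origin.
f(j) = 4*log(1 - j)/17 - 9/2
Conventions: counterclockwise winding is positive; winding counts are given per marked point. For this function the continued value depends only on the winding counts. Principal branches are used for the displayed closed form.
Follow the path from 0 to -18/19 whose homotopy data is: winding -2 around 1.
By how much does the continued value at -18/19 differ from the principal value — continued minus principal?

Continued minus principal equals -(16/17)*pi*i.

The rational part is single-valued and drops out of the difference; each branch term changes only by its own monodromy.
(4/17)*log(1 - j/(1)): each positive loop around 1 adds 2*pi*i to the log, so winding -2 contributes (4/17)*(-2)*2*pi*i = -(16/17)*pi*i.
Summing the contributions at j = -18/19 gives -(16/17)*pi*i.


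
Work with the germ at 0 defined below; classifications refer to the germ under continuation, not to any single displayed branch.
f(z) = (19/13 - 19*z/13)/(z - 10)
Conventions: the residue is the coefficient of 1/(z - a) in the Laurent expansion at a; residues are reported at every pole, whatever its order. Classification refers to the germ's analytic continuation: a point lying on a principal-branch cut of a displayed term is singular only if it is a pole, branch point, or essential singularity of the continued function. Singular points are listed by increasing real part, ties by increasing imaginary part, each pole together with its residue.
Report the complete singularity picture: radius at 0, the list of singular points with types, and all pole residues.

Radius of convergence at 0: 10.
At 10: a pole of order 1; residue -171/13.

Denominator factor (z - 10): pole of order 1 at 10, modulus 10.
The radius of convergence is the smallest modulus among the singular points: 10.
At the order-1 pole 10 set g(z) = (z - (10))*f(z) = 19/13 - 19*z/13.
Simple pole: residue = g(a) at a = 10, which is -171/13.


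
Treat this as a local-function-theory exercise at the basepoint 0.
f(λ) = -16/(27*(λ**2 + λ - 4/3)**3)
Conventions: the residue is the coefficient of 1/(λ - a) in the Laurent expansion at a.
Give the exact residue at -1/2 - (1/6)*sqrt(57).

The residue is (32/6859)*sqrt(57).

The factor λ**2 + λ - 4/3 splits as (λ - a)(λ - a') with a = -1/2 - (1/6)*sqrt(57), a' = -1/2 + (1/6)*sqrt(57). At the order-3 pole a set g(λ) = (λ - a)^3*f(λ) = [-16/27] / (λ - a')^3.
Order-3 pole: residue = g''(a)/2; g''(-1/2 - (1/6)*sqrt(57)) = (64/6859)*sqrt(57), so the residue is (32/6859)*sqrt(57).


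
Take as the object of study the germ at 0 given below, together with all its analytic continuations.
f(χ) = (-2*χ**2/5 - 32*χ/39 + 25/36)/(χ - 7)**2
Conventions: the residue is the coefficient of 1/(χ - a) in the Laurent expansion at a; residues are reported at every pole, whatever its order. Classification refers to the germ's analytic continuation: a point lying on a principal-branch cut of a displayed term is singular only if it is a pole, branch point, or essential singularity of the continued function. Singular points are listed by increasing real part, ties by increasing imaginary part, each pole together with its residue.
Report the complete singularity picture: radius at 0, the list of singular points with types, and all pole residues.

Denominator factor (χ - 7)^2: pole of order 2 at 7, modulus 7.
The radius of convergence is the smallest modulus among the singular points: 7.
At the order-2 pole 7 set g(χ) = (χ - (7))^2*f(χ) = -2*χ**2/5 - 32*χ/39 + 25/36.
Order-2 pole: residue = g'(a); g'(7) = -1252/195, so the residue is -1252/195.

Radius of convergence at 0: 7.
At 7: a pole of order 2; residue -1252/195.


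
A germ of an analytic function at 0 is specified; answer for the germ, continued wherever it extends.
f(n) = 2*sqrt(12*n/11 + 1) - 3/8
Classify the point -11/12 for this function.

The point is an algebraic (square-root) branch point.

The term (2)*sqrt(1 - n/(-11/12)) has argument 1 - -11/12/(-11/12) = 0 at -11/12: a square-root (algebraic, two-sheeted) branch point; the remaining terms are analytic or single-valued there.


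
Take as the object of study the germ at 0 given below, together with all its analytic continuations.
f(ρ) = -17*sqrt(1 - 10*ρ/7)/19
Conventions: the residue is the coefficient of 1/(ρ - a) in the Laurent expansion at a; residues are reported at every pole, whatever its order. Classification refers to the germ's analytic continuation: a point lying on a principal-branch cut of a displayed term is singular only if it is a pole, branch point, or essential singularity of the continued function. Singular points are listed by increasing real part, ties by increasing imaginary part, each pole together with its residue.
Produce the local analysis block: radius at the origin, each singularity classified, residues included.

Branch term (-17/19)*sqrt(1 - ρ/(7/10)): its argument vanishes at ρ = 7/10, a square-root branch point, modulus 7/10.
The radius of convergence is the smallest modulus among the singular points: 7/10.

Radius of convergence at 0: 7/10.
At 7/10: an algebraic (square-root) branch point.


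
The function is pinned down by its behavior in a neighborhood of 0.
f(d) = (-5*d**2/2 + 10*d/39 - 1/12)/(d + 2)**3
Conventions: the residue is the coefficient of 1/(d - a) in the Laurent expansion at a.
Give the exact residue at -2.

The residue is -5/2.

At the order-3 pole -2 set g(d) = (d - (-2))^3*f(d) = -5*d**2/2 + 10*d/39 - 1/12.
Order-3 pole: residue = g''(a)/2; g''(-2) = -5, so the residue is -5/2.


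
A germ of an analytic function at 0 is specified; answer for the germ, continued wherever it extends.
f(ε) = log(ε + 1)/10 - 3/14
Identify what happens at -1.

The point is a logarithmic branch point.

The term (1/10)*log(1 - ε/(-1)) has argument 1 - -1/(-1) = 0 at -1: a logarithmic (infinitely-sheeted) branch point; the remaining terms are analytic or single-valued there.


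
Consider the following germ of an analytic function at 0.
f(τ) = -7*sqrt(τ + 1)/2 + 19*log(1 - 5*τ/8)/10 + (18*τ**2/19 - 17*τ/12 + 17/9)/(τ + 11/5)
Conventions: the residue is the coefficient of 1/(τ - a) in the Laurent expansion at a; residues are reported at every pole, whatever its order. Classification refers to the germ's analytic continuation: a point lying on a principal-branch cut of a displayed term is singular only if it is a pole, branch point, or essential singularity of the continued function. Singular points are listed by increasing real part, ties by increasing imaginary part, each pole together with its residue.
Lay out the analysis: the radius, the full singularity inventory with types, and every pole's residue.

Denominator factor (τ + 11/5): pole of order 1 at -11/5, modulus 11/5.
Branch term (-7/2)*sqrt(1 - τ/(-1)): its argument vanishes at τ = -1, a square-root branch point, modulus 1.
Branch term (19/10)*log(1 - τ/(8/5)): its argument vanishes at τ = 8/5, a logarithmic branch point, modulus 8/5.
The radius of convergence is the smallest modulus among the singular points: 1.
The branch terms are analytic at -11/5 and contribute nothing to the residue; only the rational part matters.
At the order-1 pole -11/5 set g(τ) = (τ - (-11/5))*(rational part) = 18*τ**2/19 - 17*τ/12 + 17/9.
Simple pole: residue = g(a) at a = -11/5, which is 164003/17100.
List the singular points by increasing real part (a conjugate pair: the negative imaginary part first).

Radius of convergence at 0: 1.
At -11/5: a pole of order 1; residue 164003/17100.
At -1: an algebraic (square-root) branch point.
At 8/5: a logarithmic branch point.


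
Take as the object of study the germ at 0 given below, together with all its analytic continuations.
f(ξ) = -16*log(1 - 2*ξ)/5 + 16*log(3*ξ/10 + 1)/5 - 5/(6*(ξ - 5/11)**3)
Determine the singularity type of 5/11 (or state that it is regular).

The denominator factor ξ - 5/11 vanishes at 5/11 and appears to the power 3; the numerator there equals -5/6, nonzero, and no other factor vanishes.
The branch terms are analytic at this point.
Hence a pole whose order is the multiplicity, 3.

The point is a pole of order 3.


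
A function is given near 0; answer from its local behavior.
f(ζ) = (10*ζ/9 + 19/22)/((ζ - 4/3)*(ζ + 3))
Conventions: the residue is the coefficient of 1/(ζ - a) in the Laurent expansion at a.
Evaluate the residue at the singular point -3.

The residue is 163/286.

At the order-1 pole -3 set g(ζ) = (ζ - (-3))*f(ζ) = (10*ζ/9 + 19/22)/(ζ - 4/3).
Simple pole: residue = g(a) at a = -3, which is 163/286.


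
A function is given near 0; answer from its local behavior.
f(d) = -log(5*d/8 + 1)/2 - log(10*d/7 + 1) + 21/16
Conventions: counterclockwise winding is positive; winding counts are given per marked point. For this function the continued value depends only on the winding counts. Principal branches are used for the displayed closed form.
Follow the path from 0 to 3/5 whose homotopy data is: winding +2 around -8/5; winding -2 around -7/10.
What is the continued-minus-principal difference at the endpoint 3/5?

The rational part is single-valued and drops out of the difference; each branch term changes only by its own monodromy.
(-1/2)*log(1 - d/(-8/5)): each positive loop around -8/5 adds 2*pi*i to the log, so winding +2 contributes (-1/2)*(2)*2*pi*i = -(2)*pi*i.
(-1)*log(1 - d/(-7/10)): each positive loop around -7/10 adds 2*pi*i to the log, so winding -2 contributes (-1)*(-2)*2*pi*i = (4)*pi*i.
Summing the contributions at d = 3/5 gives (2)*pi*i.

Continued minus principal equals (2)*pi*i.


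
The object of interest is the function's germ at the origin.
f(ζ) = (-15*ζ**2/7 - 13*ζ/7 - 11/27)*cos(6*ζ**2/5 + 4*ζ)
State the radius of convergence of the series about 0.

The factor cos(6*ζ**2/5 + 4*ζ) is entire and contributes no finite singular point.
The polynomial part has no poles.
No finite singular points: the Taylor series at 0 converges everywhere.

The radius of convergence is infinite.


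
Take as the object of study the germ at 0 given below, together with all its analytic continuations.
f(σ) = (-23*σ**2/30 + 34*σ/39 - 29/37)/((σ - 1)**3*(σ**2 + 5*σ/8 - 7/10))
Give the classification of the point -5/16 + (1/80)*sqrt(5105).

The point is a pole of order 1.

The denominator factor σ**2 + 5*σ/8 - 7/10 vanishes at -5/16 + (1/80)*sqrt(5105) and appears to the power 1; the numerator there equals -16093499/9235200 + (281/16640)*sqrt(5105), nonzero, and no other factor vanishes.
Hence a pole whose order is the multiplicity, 1.


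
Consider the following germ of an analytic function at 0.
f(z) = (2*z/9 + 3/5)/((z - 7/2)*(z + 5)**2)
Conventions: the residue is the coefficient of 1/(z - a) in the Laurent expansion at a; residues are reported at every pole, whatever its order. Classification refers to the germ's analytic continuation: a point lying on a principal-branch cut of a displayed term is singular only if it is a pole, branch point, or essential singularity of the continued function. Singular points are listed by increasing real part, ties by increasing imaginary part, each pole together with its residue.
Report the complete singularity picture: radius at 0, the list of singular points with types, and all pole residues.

Denominator factor (z + 5)^2: pole of order 2 at -5, modulus 5.
Denominator factor (z - 7/2): pole of order 1 at 7/2, modulus 7/2.
The radius of convergence is the smallest modulus among the singular points: 7/2.
At the order-2 pole -5 set g(z) = (z - (-5))^2*f(z) = (2*z/9 + 3/5)/(z - 7/2).
Order-2 pole: residue = g'(a); g'(-5) = -248/13005, so the residue is -248/13005.
At the order-1 pole 7/2 set g(z) = (z - (7/2))*f(z) = (2*z/9 + 3/5)/(z + 5)**2.
Simple pole: residue = g(a) at a = 7/2, which is 248/13005.
List the singular points by increasing real part (a conjugate pair: the negative imaginary part first).

Radius of convergence at 0: 7/2.
At -5: a pole of order 2; residue -248/13005.
At 7/2: a pole of order 1; residue 248/13005.


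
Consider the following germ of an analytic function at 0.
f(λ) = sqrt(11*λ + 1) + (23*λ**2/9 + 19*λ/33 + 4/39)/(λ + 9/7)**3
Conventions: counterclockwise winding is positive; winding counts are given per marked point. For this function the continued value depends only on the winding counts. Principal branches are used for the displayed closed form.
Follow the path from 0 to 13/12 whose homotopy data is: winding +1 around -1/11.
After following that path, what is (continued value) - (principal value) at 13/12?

The rational part is single-valued and drops out of the difference; each branch term changes only by its own monodromy.
(1)*sqrt(1 - λ/(-1/11)): winding +1 is odd, the square root flips sign, contributing -2*(1)*sqrt(1 - (13/12)/(-1/11)) = -2*(1)*sqrt(155/12) = -(1/3)*sqrt(465).
Summing the contributions at λ = 13/12 gives -(1/3)*sqrt(465).

Continued minus principal equals -(1/3)*sqrt(465).


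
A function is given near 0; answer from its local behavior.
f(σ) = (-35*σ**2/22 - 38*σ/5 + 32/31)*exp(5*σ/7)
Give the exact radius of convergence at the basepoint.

The radius of convergence is infinite.

The factor exp(5*σ/7) is entire and contributes no finite singular point.
The polynomial part has no poles.
No finite singular points: the Taylor series at 0 converges everywhere.


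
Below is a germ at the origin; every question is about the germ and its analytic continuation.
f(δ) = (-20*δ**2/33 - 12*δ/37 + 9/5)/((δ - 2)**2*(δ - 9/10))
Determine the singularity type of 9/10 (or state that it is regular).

The point is a pole of order 1.

The denominator factor δ - 9/10 vanishes at 9/10 and appears to the power 1; the numerator there equals 414/407, nonzero, and no other factor vanishes.
Hence a pole whose order is the multiplicity, 1.


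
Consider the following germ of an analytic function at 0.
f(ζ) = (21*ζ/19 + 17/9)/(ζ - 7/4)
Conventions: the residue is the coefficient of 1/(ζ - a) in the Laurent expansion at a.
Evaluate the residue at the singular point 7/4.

At the order-1 pole 7/4 set g(ζ) = (ζ - (7/4))*f(ζ) = 21*ζ/19 + 17/9.
Simple pole: residue = g(a) at a = 7/4, which is 2615/684.

The residue is 2615/684.


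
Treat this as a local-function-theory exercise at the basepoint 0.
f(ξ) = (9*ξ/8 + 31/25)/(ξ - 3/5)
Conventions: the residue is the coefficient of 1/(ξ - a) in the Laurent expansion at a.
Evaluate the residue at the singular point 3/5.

At the order-1 pole 3/5 set g(ξ) = (ξ - (3/5))*f(ξ) = 9*ξ/8 + 31/25.
Simple pole: residue = g(a) at a = 3/5, which is 383/200.

The residue is 383/200.


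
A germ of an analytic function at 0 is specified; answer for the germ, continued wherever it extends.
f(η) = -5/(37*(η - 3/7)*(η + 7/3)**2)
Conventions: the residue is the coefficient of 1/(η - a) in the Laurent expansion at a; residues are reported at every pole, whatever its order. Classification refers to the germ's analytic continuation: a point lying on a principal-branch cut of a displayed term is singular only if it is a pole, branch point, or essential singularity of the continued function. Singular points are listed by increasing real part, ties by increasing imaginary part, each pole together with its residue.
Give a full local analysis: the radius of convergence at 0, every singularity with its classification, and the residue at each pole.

Radius of convergence at 0: 3/7.
At -7/3: a pole of order 2; residue 2205/124468.
At 3/7: a pole of order 1; residue -2205/124468.

Denominator factor (η + 7/3)^2: pole of order 2 at -7/3, modulus 7/3.
Denominator factor (η - 3/7): pole of order 1 at 3/7, modulus 3/7.
The radius of convergence is the smallest modulus among the singular points: 3/7.
At the order-2 pole -7/3 set g(η) = (η - (-7/3))^2*f(η) = -5/(37*(η - 3/7)).
Order-2 pole: residue = g'(a); g'(-7/3) = 2205/124468, so the residue is 2205/124468.
At the order-1 pole 3/7 set g(η) = (η - (3/7))*f(η) = -5/(37*(η + 7/3)**2).
Simple pole: residue = g(a) at a = 3/7, which is -2205/124468.
List the singular points by increasing real part (a conjugate pair: the negative imaginary part first).


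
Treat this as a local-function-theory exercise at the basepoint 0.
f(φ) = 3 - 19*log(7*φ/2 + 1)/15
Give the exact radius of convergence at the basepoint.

The radius of convergence is 2/7.

Branch term (-19/15)*log(1 - φ/(-2/7)): its argument vanishes at φ = -2/7, a logarithmic branch point, modulus 2/7.
The radius of convergence is the smallest modulus among the singular points: 2/7.


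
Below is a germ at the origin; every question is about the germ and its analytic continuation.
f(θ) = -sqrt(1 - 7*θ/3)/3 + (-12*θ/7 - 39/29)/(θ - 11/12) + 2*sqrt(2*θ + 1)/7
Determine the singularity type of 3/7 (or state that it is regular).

The term (-1/3)*sqrt(1 - θ/(3/7)) has argument 1 - 3/7/(3/7) = 0 at 3/7: a square-root (algebraic, two-sheeted) branch point; the remaining terms are analytic or single-valued there.

The point is an algebraic (square-root) branch point.


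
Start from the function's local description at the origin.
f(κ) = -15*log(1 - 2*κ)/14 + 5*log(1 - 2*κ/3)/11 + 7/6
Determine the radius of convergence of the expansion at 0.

The radius of convergence is 1/2.

Branch term (-15/14)*log(1 - κ/(1/2)): its argument vanishes at κ = 1/2, a logarithmic branch point, modulus 1/2.
Branch term (5/11)*log(1 - κ/(3/2)): its argument vanishes at κ = 3/2, a logarithmic branch point, modulus 3/2.
The radius of convergence is the smallest modulus among the singular points: 1/2.


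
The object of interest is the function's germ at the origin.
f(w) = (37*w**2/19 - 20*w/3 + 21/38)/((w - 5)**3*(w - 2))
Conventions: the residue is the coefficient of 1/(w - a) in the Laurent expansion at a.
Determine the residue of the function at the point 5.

At the order-3 pole 5 set g(w) = (w - (5))^3*f(w) = (37*w**2/19 - 20*w/3 + 21/38)/(w - 2).
Order-3 pole: residue = g''(a)/2; g''(5) = -569/1539, so the residue is -569/3078.

The residue is -569/3078.


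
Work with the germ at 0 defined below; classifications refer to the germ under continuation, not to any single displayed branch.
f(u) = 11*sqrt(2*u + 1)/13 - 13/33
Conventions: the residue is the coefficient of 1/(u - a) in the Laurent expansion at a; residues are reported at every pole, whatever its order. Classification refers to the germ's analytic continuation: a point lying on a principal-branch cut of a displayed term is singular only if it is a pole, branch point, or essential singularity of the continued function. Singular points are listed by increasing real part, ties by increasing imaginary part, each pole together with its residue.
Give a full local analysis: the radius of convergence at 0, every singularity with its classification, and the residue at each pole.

Radius of convergence at 0: 1/2.
At -1/2: an algebraic (square-root) branch point.

Branch term (11/13)*sqrt(1 - u/(-1/2)): its argument vanishes at u = -1/2, a square-root branch point, modulus 1/2.
The radius of convergence is the smallest modulus among the singular points: 1/2.


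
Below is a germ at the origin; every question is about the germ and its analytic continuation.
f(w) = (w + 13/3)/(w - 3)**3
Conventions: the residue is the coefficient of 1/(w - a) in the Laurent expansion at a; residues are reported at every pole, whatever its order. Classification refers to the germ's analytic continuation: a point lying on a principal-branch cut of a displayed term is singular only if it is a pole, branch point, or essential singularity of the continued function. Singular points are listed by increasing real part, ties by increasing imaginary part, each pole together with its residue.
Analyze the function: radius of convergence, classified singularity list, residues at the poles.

Radius of convergence at 0: 3.
At 3: a pole of order 3; residue 0.

Denominator factor (w - 3)^3: pole of order 3 at 3, modulus 3.
The radius of convergence is the smallest modulus among the singular points: 3.
At the order-3 pole 3 set g(w) = (w - (3))^3*f(w) = w + 13/3.
Order-3 pole: residue = g''(a)/2; g''(3) = 0, so the residue is 0.


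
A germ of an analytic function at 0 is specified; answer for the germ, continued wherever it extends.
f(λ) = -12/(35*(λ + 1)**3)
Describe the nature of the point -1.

The denominator factor λ + 1 vanishes at -1 and appears to the power 3; the numerator there equals -12/35, nonzero, and no other factor vanishes.
Hence a pole whose order is the multiplicity, 3.

The point is a pole of order 3.


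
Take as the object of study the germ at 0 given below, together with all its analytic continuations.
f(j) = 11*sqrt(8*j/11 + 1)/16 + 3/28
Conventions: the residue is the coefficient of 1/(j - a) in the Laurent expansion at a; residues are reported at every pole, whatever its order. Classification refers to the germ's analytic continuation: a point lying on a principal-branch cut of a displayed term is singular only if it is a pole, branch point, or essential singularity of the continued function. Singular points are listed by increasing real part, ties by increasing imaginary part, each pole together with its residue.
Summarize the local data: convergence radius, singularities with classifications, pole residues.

Branch term (11/16)*sqrt(1 - j/(-11/8)): its argument vanishes at j = -11/8, a square-root branch point, modulus 11/8.
The radius of convergence is the smallest modulus among the singular points: 11/8.

Radius of convergence at 0: 11/8.
At -11/8: an algebraic (square-root) branch point.


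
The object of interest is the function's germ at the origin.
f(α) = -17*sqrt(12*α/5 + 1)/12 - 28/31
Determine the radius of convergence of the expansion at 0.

The radius of convergence is 5/12.

Branch term (-17/12)*sqrt(1 - α/(-5/12)): its argument vanishes at α = -5/12, a square-root branch point, modulus 5/12.
The radius of convergence is the smallest modulus among the singular points: 5/12.


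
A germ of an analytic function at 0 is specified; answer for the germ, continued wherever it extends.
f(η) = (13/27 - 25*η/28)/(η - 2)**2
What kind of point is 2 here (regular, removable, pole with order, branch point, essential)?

The denominator factor η - 2 vanishes at 2 and appears to the power 2; the numerator there equals -493/378, nonzero, and no other factor vanishes.
Hence a pole whose order is the multiplicity, 2.

The point is a pole of order 2.
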